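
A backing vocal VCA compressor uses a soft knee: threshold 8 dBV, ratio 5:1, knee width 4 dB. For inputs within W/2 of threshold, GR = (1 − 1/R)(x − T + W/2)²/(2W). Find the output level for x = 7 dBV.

6.9 dBV

x − T + W/2 = 7 − 8 + 2 = 1.
GR = (1 − 1/5) × 1² / 8 = 0.8 × 1 / 8 = 0.1 dB.
Output = 7 − 0.1 = 6.9 dBV.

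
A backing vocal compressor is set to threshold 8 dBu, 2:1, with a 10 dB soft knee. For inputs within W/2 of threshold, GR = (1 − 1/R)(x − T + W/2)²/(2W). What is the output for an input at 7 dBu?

x − T + W/2 = 7 − 8 + 5 = 4.
GR = (1 − 1/2) × 4² / 20 = 0.5 × 16 / 20 = 0.4 dB.
Output = 7 − 0.4 = 6.6 dBu.

6.6 dBu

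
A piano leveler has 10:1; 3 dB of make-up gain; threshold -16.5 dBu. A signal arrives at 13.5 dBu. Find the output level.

The input is 30 dB above the -16.5 dBu threshold.
10:1 compression reduces that to 30/10 = 3 dB over.
That puts the output at -13.5 dBu; make-up adds 3 dB, giving -10.5 dBu.

-10.5 dBu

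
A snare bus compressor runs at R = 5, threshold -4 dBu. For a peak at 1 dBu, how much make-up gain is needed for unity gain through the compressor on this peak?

4 dB

The peak compresses to -4 + 5/5 = -3 dBu.
To reach 1 dBu requires 1 − (-3) = 4 dB of make-up.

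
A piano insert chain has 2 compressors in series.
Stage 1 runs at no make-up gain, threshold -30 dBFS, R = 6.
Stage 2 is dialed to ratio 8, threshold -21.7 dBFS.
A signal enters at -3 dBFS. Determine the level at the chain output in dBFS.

Stage 1: overshoot 27 dB → 27/6 = 4.5 dB → -25.5 dBFS.
Stage 2: -25.5 dBFS ≤ -21.7 dBFS, so stage 2 doesn't engage; output -25.5 dBFS.

-25.5 dBFS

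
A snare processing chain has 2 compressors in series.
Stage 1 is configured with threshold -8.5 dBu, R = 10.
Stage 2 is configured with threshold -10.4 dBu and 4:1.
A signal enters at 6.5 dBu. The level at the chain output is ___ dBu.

Stage 1: 15 dB above -8.5 dBu, reduced 10:1 to 1.5 dB above → -7 dBu.
Stage 2: 3.4 dB above -10.4 dBu, reduced 4:1 to 0.85 dB above → -9.55 dBu.

-9.55 dBu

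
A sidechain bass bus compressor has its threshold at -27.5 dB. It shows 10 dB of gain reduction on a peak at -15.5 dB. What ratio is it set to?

Input overshoot = -15.5 − (-27.5) = 12 dB.
Output overshoot = 12 − 10 = 2 dB.
Ratio = input overshoot / output overshoot = 12 / 2 = 6.

6:1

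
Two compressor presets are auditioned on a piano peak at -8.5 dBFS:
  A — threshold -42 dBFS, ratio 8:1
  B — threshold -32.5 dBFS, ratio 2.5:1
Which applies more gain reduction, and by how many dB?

A, by 14.9125 dB

A: 33.5 dB over, compressed to 4.1875 dB over, so 29.3125 dB of GR.
B: 24 dB over, compressed to 9.6 dB over, so 14.4 dB of GR.
A applies 14.9125 dB more gain reduction.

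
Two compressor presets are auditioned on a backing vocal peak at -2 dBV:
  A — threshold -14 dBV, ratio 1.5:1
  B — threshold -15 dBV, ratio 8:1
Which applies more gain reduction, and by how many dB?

B, by 7.375 dB

A: overshoot 12 dB → output overshoot 8 dB → GR 4 dB.
B: overshoot 13 dB → output overshoot 1.625 dB → GR 11.375 dB.
Difference: 7.375 dB in favour of B.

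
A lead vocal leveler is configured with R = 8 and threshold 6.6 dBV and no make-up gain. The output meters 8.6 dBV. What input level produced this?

22.6 dBV

Post-compression overshoot = 8.6 − 6.6 = 2 dB.
Input overshoot = R × output overshoot = 16 dB → input = 6.6 + 16 = 22.6 dBV.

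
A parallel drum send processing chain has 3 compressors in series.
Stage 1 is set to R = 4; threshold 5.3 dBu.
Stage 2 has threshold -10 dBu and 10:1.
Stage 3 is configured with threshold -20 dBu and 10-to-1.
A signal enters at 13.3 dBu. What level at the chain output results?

Stage 1: 13.3 dBu is 8 dB over 5.3 dBu; at 4:1 that becomes 2 dB over, giving 7.3 dBu.
Stage 2: 17.3 dB above -10 dBu, reduced 10:1 to 1.73 dB above → -8.27 dBu.
Stage 3: -8.27 dBu is 11.73 dB over -20 dBu; at 10:1 that becomes 1.173 dB over, giving -18.827 dBu.

-18.827 dBu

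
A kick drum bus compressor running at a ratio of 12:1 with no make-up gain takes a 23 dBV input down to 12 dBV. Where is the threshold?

11 dBV

Gain reduction = 23 − 12 = 11 dB; output overshoot = GR / (R − 1) = 11 / 11 = 1 dB.
Threshold = output − output overshoot = 12 − 1 = 11 dBV.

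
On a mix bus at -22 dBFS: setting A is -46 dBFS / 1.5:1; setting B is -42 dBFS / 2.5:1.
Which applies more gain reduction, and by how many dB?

A: overshoot 24 dB → output overshoot 16 dB → GR 8 dB.
B: overshoot 20 dB → output overshoot 8 dB → GR 12 dB.
B reduces 4 dB more.

B, by 4 dB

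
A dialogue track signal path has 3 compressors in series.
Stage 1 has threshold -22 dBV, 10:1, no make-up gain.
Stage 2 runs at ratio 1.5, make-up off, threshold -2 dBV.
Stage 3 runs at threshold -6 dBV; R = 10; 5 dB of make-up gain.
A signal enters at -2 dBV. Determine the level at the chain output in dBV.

-15 dBV

Stage 1: -2 dBV is 20 dB over -22 dBV; at 10:1 that becomes 2 dB over, giving -20 dBV.
Stage 2: -20 dBV ≤ -2 dBV, so stage 2 doesn't engage; output -20 dBV.
Stage 3: -20 dBV ≤ -6 dBV, so stage 3 doesn't engage; make-up brings it to -15 dBV.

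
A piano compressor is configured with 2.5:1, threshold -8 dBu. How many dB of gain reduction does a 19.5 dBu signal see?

19.5 dBu exceeds the threshold by 27.5 dB.
After 2.5:1 compression the overshoot becomes 27.5/2.5 = 11 dB.
Gain reduction = 27.5 − 11 = 16.5 dB.

16.5 dB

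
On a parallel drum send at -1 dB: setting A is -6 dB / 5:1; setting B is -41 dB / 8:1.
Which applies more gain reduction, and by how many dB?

A: overshoot 5 dB → output overshoot 1 dB → GR 4 dB.
B: overshoot 40 dB → output overshoot 5 dB → GR 35 dB.
B reduces 31 dB more.

B, by 31 dB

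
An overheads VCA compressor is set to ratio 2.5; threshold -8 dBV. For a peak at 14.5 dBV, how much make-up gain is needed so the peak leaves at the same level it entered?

The peak compresses to -8 + 22.5/2.5 = 1 dBV.
To reach 14.5 dBV requires 14.5 − 1 = 13.5 dB of make-up.

13.5 dB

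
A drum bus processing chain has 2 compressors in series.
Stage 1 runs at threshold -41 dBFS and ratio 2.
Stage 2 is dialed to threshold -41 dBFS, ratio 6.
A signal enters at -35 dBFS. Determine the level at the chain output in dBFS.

-40.5 dBFS

Stage 1: overshoot 6 dB → 6/2 = 3 dB → -38 dBFS.
Stage 2: overshoot 3 dB → 3/6 = 0.5 dB → -40.5 dBFS.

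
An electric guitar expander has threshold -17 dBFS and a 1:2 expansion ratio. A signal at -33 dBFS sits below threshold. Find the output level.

-49 dBFS

Undershoot = (-17) − (-33) = 16 dB.
At 1:2, that expands to 32 dB under threshold.
Output = -17 − 32 = -49 dBFS.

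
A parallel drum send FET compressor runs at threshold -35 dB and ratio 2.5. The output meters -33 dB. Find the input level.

-30 dB

That's 2 dB above the -35 dB threshold.
Undo the ratio: input overshoot = 2 × 2.5 = 5 dB, giving input = -30 dB.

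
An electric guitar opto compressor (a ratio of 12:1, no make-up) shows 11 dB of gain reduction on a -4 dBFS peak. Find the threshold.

-16 dBFS

Input is 12 dB above T (since output overshoot × R = input overshoot: (-15 − T)·12 = -4 − T gives T = -16 dBFS).
Check: -16 + (-4 − (-16))/12 = -16 + 1 = -15 dBFS. ✓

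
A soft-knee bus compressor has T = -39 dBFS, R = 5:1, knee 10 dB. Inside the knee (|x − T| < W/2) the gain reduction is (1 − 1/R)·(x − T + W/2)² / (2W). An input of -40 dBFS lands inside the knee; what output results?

-40.64 dBFS

x − T + W/2 = -40 − (-39) + 5 = 4.
GR = (1 − 1/5) × 4² / 20 = 0.8 × 16 / 20 = 0.64 dB.
Output = -40 − 0.64 = -40.64 dBFS.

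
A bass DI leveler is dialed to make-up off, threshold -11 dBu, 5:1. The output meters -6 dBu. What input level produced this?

14 dBu

That's 5 dB above the -11 dBu threshold.
Input overshoot = R × output overshoot = 25 dB → input = -11 + 25 = 14 dBu.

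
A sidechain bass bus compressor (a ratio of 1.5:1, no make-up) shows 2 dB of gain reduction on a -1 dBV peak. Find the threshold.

Let T be the threshold. Output overshoot = (input overshoot)/R, so -3 − T = (-1 − T)/1.5.
1.5·(-3 − T) = -1 − T → 0.5·T = -4.5 − (-1) = -3.5.
T = -3.5/0.5 = -7 dBV.

-7 dBV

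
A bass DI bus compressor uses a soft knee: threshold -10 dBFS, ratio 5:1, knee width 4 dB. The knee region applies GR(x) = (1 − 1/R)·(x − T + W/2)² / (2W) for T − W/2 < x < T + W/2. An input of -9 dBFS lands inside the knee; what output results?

-9.9 dBFS

x − T + W/2 = -9 − (-10) + 2 = 3.
GR = (1 − 1/5) × 3² / 8 = 0.8 × 9 / 8 = 0.9 dB.
Output = -9 − 0.9 = -9.9 dBFS.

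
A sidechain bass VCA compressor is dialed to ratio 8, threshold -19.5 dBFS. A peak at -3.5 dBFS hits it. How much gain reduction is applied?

The signal is 16 dB above threshold.
After 8:1 compression the overshoot becomes 16/8 = 2 dB.
So the signal is attenuated by 16 − 2 = 14 dB.

14 dB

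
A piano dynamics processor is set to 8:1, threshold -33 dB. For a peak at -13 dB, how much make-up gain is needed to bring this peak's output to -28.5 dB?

2 dB

The peak compresses to -33 + 20/8 = -30.5 dB.
To reach -28.5 dB requires -28.5 − (-30.5) = 2 dB of make-up.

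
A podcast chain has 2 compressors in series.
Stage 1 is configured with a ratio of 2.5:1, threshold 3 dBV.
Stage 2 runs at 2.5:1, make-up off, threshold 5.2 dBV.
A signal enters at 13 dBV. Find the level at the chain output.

Stage 1: 13 dBV is 10 dB over 3 dBV; at 2.5:1 that becomes 4 dB over, giving 7 dBV.
Stage 2: 1.8 dB above 5.2 dBV, reduced 2.5:1 to 0.72 dB above → 5.92 dBV.

5.92 dBV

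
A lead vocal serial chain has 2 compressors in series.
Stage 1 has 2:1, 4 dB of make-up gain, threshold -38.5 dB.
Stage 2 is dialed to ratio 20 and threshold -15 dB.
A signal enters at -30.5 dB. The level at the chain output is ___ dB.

Stage 1: 8 dB above -38.5 dB, reduced 2:1 to 4 dB above → -34.5 dB; +4 dB make-up → -30.5 dB.
Stage 2: -30.5 dB is at or below the -15 dB threshold — no compression; output -30.5 dB.

-30.5 dB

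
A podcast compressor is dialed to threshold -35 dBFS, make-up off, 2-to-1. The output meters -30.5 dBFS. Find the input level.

Post-compression overshoot = -30.5 − (-35) = 4.5 dB.
Undo the ratio: input overshoot = 4.5 × 2 = 9 dB, giving input = -26 dBFS.

-26 dBFS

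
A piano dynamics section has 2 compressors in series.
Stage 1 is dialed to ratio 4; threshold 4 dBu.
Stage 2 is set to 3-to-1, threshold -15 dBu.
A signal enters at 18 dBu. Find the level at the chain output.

-7.5 dBu

Stage 1: 18 dBu is 14 dB over 4 dBu; at 4:1 that becomes 3.5 dB over, giving 7.5 dBu.
Stage 2: 7.5 dBu is 22.5 dB over -15 dBu; at 3:1 that becomes 7.5 dB over, giving -7.5 dBu.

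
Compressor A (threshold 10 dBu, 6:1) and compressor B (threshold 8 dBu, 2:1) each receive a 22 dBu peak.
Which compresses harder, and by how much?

A, by 3 dB

A: GR = 12 − 12/6 = 10 dB.
B: GR = 14 − 14/2 = 7 dB.
A reduces 3 dB more.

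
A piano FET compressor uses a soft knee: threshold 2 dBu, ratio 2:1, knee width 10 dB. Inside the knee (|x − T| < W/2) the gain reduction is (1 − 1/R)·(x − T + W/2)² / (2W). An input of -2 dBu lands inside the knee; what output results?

x − T + W/2 = -2 − 2 + 5 = 1.
GR = (1 − 1/2) × 1² / 20 = 0.5 × 1 / 20 = 0.025 dB.
Output = -2 − 0.025 = -2.025 dBu.

-2.025 dBu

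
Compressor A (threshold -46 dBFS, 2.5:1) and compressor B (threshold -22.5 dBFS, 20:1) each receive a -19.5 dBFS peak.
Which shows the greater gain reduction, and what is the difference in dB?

A, by 13.05 dB

A: overshoot 26.5 dB → output overshoot 10.6 dB → GR 15.9 dB.
B: overshoot 3 dB → output overshoot 0.15 dB → GR 2.85 dB.
A reduces 13.05 dB more.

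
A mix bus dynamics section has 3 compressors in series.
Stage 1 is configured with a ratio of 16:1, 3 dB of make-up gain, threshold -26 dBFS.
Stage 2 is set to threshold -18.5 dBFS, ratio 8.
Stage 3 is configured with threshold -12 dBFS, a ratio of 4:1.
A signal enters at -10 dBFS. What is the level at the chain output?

-22 dBFS

Stage 1: -10 dBFS is 16 dB over -26 dBFS; at 16:1 that becomes 1 dB over, giving -25 dBFS; +3 dB make-up → -22 dBFS.
Stage 2: below threshold (-22 ≤ -18.5); passes unchanged; output -22 dBFS.
Stage 3: -22 dBFS ≤ -12 dBFS, so stage 3 doesn't engage; output -22 dBFS.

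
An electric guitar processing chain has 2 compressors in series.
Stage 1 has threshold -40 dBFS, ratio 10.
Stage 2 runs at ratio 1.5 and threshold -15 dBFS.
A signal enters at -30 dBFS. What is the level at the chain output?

Stage 1: overshoot 10 dB → 10/10 = 1 dB → -39 dBFS.
Stage 2: -39 dBFS is at or below the -15 dBFS threshold — no compression; output -39 dBFS.

-39 dBFS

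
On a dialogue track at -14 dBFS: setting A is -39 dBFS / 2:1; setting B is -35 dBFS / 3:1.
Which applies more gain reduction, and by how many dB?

A: GR = 25 − 25/2 = 12.5 dB.
B: GR = 21 − 21/3 = 14 dB.
Difference: 1.5 dB in favour of B.

B, by 1.5 dB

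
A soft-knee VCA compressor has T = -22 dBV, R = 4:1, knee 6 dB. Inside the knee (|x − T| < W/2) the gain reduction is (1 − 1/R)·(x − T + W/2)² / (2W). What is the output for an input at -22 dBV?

x − T + W/2 = -22 − (-22) + 3 = 3.
GR = (1 − 1/4) × 3² / 12 = 0.75 × 9 / 12 = 0.5625 dB.
Output = -22 − 0.5625 = -22.5625 dBV.

-22.5625 dBV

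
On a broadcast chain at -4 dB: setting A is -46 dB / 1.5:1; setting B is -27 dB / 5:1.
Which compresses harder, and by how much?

B, by 4.4 dB

A: 42 dB over, compressed to 28 dB over, so 14 dB of GR.
B: 23 dB over, compressed to 4.6 dB over, so 18.4 dB of GR.
B applies 4.4 dB more gain reduction.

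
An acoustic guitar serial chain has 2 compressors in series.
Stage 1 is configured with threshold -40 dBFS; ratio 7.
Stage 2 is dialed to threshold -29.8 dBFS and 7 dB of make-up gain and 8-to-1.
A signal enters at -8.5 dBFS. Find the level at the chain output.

Stage 1: 31.5 dB above -40 dBFS, reduced 7:1 to 4.5 dB above → -35.5 dBFS.
Stage 2: -35.5 dBFS is at or below the -29.8 dBFS threshold — no compression; make-up brings it to -28.5 dBFS.

-28.5 dBFS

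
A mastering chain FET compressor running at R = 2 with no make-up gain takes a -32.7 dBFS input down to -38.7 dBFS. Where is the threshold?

-44.7 dBFS

Let T be the threshold. Output overshoot = (input overshoot)/R, so -38.7 − T = (-32.7 − T)/2.
2·(-38.7 − T) = -32.7 − T → 1·T = -77.4 − (-32.7) = -44.7.
T = -44.7/1 = -44.7 dBFS.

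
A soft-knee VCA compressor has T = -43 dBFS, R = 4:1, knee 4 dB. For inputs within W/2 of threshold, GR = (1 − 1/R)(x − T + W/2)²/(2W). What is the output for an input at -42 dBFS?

-42.84375 dBFS

x − T + W/2 = -42 − (-43) + 2 = 3.
GR = (1 − 1/4) × 3² / 8 = 0.75 × 9 / 8 = 0.84375 dB.
Output = -42 − 0.84375 = -42.84375 dBFS.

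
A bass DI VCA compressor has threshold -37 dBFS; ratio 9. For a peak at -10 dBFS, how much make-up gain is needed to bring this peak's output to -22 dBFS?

12 dB

Without make-up, output = threshold + overshoot/9 = -37 + 3 = -34 dBFS.
Gap to target: 12 dB.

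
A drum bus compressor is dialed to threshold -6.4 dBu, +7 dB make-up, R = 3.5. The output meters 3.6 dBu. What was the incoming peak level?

Before make-up, the level was 3.6 − 7 = -3.4 dBu.
The compressed level sits -3.4 − (-6.4) = 3 dB over threshold.
Input overshoot = R × output overshoot = 10.5 dB → input = -6.4 + 10.5 = 4.1 dBu.

4.1 dBu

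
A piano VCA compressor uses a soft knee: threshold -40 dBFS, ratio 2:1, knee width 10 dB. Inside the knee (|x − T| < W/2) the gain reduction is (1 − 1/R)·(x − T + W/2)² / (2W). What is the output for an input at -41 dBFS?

x − T + W/2 = -41 − (-40) + 5 = 4.
GR = (1 − 1/2) × 4² / 20 = 0.5 × 16 / 20 = 0.4 dB.
Output = -41 − 0.4 = -41.4 dBFS.

-41.4 dBFS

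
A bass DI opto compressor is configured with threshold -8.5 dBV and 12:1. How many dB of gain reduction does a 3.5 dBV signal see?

11 dB

3.5 dBV exceeds the threshold by 12 dB.
A 12:1 ratio leaves 1 dB of that excess.
Gain reduction = 12 − 1 = 11 dB.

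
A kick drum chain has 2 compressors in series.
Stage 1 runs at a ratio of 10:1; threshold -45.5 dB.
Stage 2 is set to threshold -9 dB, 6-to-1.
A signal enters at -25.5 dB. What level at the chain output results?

Stage 1: 20 dB above -45.5 dB, reduced 10:1 to 2 dB above → -43.5 dB.
Stage 2: -43.5 dB is at or below the -9 dB threshold — no compression; output -43.5 dB.

-43.5 dB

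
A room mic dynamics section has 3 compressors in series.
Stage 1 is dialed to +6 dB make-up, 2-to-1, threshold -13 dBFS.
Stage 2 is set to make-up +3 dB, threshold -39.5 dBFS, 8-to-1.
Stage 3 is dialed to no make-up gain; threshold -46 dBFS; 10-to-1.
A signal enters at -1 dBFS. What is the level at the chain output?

-44.56875 dBFS

Stage 1: overshoot 12 dB → 12/2 = 6 dB → -7 dBFS; +6 dB make-up → -1 dBFS.
Stage 2: overshoot 38.5 dB → 38.5/8 = 4.8125 dB → -34.6875 dBFS; +3 dB make-up → -31.6875 dBFS.
Stage 3: -31.6875 dBFS is 14.3125 dB over -46 dBFS; at 10:1 that becomes 1.43125 dB over, giving -44.56875 dBFS.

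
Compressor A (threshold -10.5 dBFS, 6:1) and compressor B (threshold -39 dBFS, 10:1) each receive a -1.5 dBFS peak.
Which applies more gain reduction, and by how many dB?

A: 9 dB over, compressed to 1.5 dB over, so 7.5 dB of GR.
B: 37.5 dB over, compressed to 3.75 dB over, so 33.75 dB of GR.
B applies 26.25 dB more gain reduction.

B, by 26.25 dB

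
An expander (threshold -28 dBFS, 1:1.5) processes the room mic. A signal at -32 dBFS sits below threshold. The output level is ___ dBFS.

-34 dBFS

Undershoot = (-28) − (-32) = 4 dB.
At 1:1.5, that expands to 6 dB under threshold.
Output = -28 − 6 = -34 dBFS.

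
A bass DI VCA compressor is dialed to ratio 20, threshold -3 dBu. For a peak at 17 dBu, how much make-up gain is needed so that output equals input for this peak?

Without make-up, output = threshold + overshoot/20 = -3 + 1 = -2 dBu.
Gap to target: 19 dB.

19 dB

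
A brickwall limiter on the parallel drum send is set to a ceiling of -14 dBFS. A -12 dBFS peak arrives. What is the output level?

At ∞:1, everything above -14 dBFS is held at the ceiling.

-14 dBFS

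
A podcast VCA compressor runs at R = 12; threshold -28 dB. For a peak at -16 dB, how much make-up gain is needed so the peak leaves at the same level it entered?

Overshoot 12 dB → 12/12 = 1 dB after compression, so the compressed level is -28 + 1 = -27 dB.
Make-up = target − compressed = -16 − (-27) = 11 dB.

11 dB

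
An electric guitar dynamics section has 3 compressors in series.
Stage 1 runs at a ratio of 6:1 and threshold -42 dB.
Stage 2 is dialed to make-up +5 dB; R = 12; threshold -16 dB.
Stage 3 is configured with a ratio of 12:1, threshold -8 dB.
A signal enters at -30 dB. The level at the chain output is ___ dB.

Stage 1: 12 dB above -42 dB, reduced 6:1 to 2 dB above → -40 dB.
Stage 2: -40 dB is at or below the -16 dB threshold — no compression; make-up brings it to -35 dB.
Stage 3: -35 dB ≤ -8 dB, so stage 3 doesn't engage; output -35 dB.

-35 dB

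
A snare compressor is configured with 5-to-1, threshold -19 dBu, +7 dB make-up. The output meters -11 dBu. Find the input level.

-14 dBu

Before make-up, the level was -11 − 7 = -18 dBu.
Post-compression overshoot = -18 − (-19) = 1 dB.
Undo the ratio: input overshoot = 1 × 5 = 5 dB, giving input = -14 dBu.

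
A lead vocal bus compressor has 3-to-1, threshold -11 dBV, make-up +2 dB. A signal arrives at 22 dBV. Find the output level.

2 dBV

The input is 33 dB above the -11 dBV threshold.
The 33 dB excess becomes 11 dB after 3:1 reduction.
So the level is -11 + 11 = 0 dBV; make-up adds 2 dB, giving 2 dBV.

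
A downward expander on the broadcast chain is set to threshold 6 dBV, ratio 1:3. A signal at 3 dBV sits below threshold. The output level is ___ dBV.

Below threshold, a 1:3 expander applies gain = (3−1)×(T − x) of attenuation.
(3−1) × 3 = 6 dB, so output = 3 − 6 = -3 dBV.

-3 dBV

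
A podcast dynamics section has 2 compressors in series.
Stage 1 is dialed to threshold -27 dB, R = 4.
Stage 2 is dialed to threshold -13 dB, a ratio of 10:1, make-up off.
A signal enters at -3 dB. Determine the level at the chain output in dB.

-21 dB

Stage 1: overshoot 24 dB → 24/4 = 6 dB → -21 dB.
Stage 2: below threshold (-21 ≤ -13); passes unchanged; output -21 dB.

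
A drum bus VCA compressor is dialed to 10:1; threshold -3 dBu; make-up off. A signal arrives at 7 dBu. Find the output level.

-2 dBu

The input is 10 dB above the -3 dBu threshold.
10:1 compression reduces that to 10/10 = 1 dB over.
That puts the output at -2 dBu.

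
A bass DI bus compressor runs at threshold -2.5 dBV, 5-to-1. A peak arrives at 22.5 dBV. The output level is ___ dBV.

2.5 dBV

22.5 dBV sits 25 dB over threshold.
The 25 dB excess becomes 5 dB after 5:1 reduction.
Output = -2.5 + 5 = 2.5 dBV.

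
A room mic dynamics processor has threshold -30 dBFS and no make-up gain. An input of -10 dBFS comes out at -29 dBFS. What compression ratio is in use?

20:1

Input overshoot = -10 − (-30) = 20 dB; output overshoot = -29 − (-30) = 1 dB.
Ratio = 20 / 1 = 20.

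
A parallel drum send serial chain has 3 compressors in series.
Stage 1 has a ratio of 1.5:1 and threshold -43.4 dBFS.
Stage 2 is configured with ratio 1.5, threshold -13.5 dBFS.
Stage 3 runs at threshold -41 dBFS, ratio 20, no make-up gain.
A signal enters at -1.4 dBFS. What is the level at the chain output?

-39.72 dBFS

Stage 1: overshoot 42 dB → 42/1.5 = 28 dB → -15.4 dBFS.
Stage 2: below threshold (-15.4 ≤ -13.5); passes unchanged; output -15.4 dBFS.
Stage 3: 25.6 dB above -41 dBFS, reduced 20:1 to 1.28 dB above → -39.72 dBFS.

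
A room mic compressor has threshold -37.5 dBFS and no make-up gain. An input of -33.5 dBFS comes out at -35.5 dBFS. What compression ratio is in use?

2:1

Input overshoot = -33.5 − (-37.5) = 4 dB; output overshoot = -35.5 − (-37.5) = 2 dB.
Ratio = 4 / 2 = 2.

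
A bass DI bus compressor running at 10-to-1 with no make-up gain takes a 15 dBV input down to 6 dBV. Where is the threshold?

Input is 10 dB above T (since output overshoot × R = input overshoot: (6 − T)·10 = 15 − T gives T = 5 dBV).
Check: 5 + (15 − 5)/10 = 5 + 1 = 6 dBV. ✓

5 dBV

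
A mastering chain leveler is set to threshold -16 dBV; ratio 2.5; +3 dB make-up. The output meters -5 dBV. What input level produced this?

Stripping the +3 dB make-up gives -8 dBV at the gain stage.
Post-compression overshoot = -8 − (-16) = 8 dB.
Input overshoot = R × output overshoot = 20 dB → input = -16 + 20 = 4 dBV.

4 dBV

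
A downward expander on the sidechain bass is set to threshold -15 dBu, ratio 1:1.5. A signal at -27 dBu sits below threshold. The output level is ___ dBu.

The input is 12 dB below the -15 dBu threshold.
A 1:1.5 expander multiplies undershoot by 1.5: 12 × 1.5 = 18 dB below threshold.
Output = -15 − 18 = -33 dBu.

-33 dBu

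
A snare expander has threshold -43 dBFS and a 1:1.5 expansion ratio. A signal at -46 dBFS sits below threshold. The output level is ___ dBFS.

-47.5 dBFS

The input is 3 dB below the -43 dBFS threshold.
A 1:1.5 expander multiplies undershoot by 1.5: 3 × 1.5 = 4.5 dB below threshold.
Output = -43 − 4.5 = -47.5 dBFS.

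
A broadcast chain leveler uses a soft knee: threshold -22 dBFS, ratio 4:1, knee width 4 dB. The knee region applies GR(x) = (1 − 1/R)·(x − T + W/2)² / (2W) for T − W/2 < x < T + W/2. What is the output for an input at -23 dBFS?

x − T + W/2 = -23 − (-22) + 2 = 1.
GR = (1 − 1/4) × 1² / 8 = 0.75 × 1 / 8 = 0.09375 dB.
Output = -23 − 0.09375 = -23.09375 dBFS.

-23.09375 dBFS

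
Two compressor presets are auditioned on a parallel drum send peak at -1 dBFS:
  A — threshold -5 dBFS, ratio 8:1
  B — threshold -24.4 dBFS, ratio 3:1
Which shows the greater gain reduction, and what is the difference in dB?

B, by 12.1 dB

A: overshoot 4 dB → output overshoot 0.5 dB → GR 3.5 dB.
B: overshoot 23.4 dB → output overshoot 7.8 dB → GR 15.6 dB.
Difference: 12.1 dB in favour of B.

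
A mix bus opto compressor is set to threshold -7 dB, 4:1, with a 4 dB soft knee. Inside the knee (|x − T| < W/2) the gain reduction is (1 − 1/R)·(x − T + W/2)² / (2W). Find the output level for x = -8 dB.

x − T + W/2 = -8 − (-7) + 2 = 1.
GR = (1 − 1/4) × 1² / 8 = 0.75 × 1 / 8 = 0.09375 dB.
Output = -8 − 0.09375 = -8.09375 dB.

-8.09375 dB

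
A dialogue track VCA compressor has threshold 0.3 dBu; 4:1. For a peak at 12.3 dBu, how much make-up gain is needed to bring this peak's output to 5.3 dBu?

Overshoot 12 dB → 12/4 = 3 dB after compression, so the compressed level is 0.3 + 3 = 3.3 dBu.
Make-up = target − compressed = 5.3 − 3.3 = 2 dB.

2 dB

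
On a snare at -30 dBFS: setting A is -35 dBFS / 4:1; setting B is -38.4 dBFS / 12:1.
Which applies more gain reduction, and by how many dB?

B, by 3.95 dB

A: GR = 5 − 5/4 = 3.75 dB.
B: GR = 8.4 − 8.4/12 = 7.7 dB.
Difference: 3.95 dB in favour of B.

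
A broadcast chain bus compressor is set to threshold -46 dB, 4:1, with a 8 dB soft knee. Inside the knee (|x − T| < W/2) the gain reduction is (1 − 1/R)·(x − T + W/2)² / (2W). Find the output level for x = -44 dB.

x − T + W/2 = -44 − (-46) + 4 = 6.
GR = (1 − 1/4) × 6² / 16 = 0.75 × 36 / 16 = 1.6875 dB.
Output = -44 − 1.6875 = -45.6875 dB.

-45.6875 dB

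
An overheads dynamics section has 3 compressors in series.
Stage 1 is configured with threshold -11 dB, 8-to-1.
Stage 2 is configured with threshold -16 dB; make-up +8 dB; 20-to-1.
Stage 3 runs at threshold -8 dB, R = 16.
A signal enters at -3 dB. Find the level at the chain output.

Stage 1: overshoot 8 dB → 8/8 = 1 dB → -10 dB.
Stage 2: overshoot 6 dB → 6/20 = 0.3 dB → -15.7 dB; +8 dB make-up → -7.7 dB.
Stage 3: overshoot 0.3 dB → 0.3/16 = 0.01875 dB → -7.98125 dB.

-7.98125 dB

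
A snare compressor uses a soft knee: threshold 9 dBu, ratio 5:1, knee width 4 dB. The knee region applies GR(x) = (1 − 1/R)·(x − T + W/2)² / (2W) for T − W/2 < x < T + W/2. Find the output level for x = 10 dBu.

9.1 dBu

x − T + W/2 = 10 − 9 + 2 = 3.
GR = (1 − 1/5) × 3² / 8 = 0.8 × 9 / 8 = 0.9 dB.
Output = 10 − 0.9 = 9.1 dBu.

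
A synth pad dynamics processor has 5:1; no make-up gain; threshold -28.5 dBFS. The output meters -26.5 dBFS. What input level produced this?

-18.5 dBFS

Post-compression overshoot = -26.5 − (-28.5) = 2 dB.
Input overshoot = R × output overshoot = 10 dB → input = -28.5 + 10 = -18.5 dBFS.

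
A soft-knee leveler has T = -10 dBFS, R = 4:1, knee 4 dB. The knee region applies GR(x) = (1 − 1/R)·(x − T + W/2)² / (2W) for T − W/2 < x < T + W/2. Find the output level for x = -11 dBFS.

-11.09375 dBFS

x − T + W/2 = -11 − (-10) + 2 = 1.
GR = (1 − 1/4) × 1² / 8 = 0.75 × 1 / 8 = 0.09375 dB.
Output = -11 − 0.09375 = -11.09375 dBFS.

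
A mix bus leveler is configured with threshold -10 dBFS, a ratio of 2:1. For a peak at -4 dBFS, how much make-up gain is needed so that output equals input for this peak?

Without make-up, output = threshold + overshoot/2 = -10 + 3 = -7 dBFS.
Gap to target: 3 dB.

3 dB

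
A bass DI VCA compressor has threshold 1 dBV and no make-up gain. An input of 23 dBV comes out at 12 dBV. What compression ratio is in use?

2:1

Input overshoot = 23 − 1 = 22 dB; output overshoot = 12 − 1 = 11 dB.
Ratio = 22 / 11 = 2.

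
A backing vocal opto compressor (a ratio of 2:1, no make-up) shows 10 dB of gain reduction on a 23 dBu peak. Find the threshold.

3 dBu

Input is 20 dB above T (since output overshoot × R = input overshoot: (13 − T)·2 = 23 − T gives T = 3 dBu).
Check: 3 + (23 − 3)/2 = 3 + 10 = 13 dBu. ✓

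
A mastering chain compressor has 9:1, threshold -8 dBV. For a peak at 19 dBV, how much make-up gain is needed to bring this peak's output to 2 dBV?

7 dB

Without make-up, output = threshold + overshoot/9 = -8 + 3 = -5 dBV.
Gap to target: 7 dB.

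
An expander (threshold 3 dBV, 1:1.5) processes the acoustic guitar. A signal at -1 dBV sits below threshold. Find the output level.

Below threshold, a 1:1.5 expander applies gain = (1.5−1)×(T − x) of attenuation.
(1.5−1) × 4 = 2 dB, so output = -1 − 2 = -3 dBV.

-3 dBV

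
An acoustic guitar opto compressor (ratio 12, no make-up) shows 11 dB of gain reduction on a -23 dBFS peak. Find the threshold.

-35 dBFS

Let T be the threshold. Output overshoot = (input overshoot)/R, so -34 − T = (-23 − T)/12.
12·(-34 − T) = -23 − T → 11·T = -408 − (-23) = -385.
T = -385/11 = -35 dBFS.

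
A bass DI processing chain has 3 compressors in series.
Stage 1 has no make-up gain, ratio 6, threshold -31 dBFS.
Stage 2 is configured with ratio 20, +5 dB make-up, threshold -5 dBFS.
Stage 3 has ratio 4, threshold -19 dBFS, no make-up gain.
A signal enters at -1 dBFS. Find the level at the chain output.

-21 dBFS

Stage 1: overshoot 30 dB → 30/6 = 5 dB → -26 dBFS.
Stage 2: -26 dBFS is at or below the -5 dBFS threshold — no compression; make-up brings it to -21 dBFS.
Stage 3: -21 dBFS ≤ -19 dBFS, so stage 3 doesn't engage; output -21 dBFS.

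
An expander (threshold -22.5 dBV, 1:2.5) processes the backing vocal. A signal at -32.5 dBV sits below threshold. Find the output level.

Below threshold, a 1:2.5 expander applies gain = (2.5−1)×(T − x) of attenuation.
(2.5−1) × 10 = 15 dB, so output = -32.5 − 15 = -47.5 dBV.

-47.5 dBV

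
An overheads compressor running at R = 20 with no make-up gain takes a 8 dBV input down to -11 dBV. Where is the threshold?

-12 dBV

Gain reduction = 8 − (-11) = 19 dB; output overshoot = GR / (R − 1) = 19 / 19 = 1 dB.
Threshold = output − output overshoot = -11 − 1 = -12 dBV.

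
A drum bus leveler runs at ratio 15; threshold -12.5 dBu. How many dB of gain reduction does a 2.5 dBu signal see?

The signal is 15 dB above threshold.
After 15:1 compression the overshoot becomes 15/15 = 1 dB.
So the signal is attenuated by 15 − 1 = 14 dB.

14 dB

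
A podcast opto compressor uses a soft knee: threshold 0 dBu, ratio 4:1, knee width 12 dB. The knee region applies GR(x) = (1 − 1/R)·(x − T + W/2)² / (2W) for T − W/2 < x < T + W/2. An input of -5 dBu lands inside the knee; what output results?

-5.03125 dBu

x − T + W/2 = -5 − 0 + 6 = 1.
GR = (1 − 1/4) × 1² / 24 = 0.75 × 1 / 24 = 0.03125 dB.
Output = -5 − 0.03125 = -5.03125 dBu.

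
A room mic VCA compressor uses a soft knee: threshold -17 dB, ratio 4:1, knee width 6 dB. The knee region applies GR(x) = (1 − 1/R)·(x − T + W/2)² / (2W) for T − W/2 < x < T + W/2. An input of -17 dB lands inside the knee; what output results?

x − T + W/2 = -17 − (-17) + 3 = 3.
GR = (1 − 1/4) × 3² / 12 = 0.75 × 9 / 12 = 0.5625 dB.
Output = -17 − 0.5625 = -17.5625 dB.

-17.5625 dB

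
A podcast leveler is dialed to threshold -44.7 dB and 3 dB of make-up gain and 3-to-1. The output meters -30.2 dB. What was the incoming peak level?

Before make-up, the level was -30.2 − 3 = -33.2 dB.
Post-compression overshoot = -33.2 − (-44.7) = 11.5 dB.
Input overshoot = R × output overshoot = 34.5 dB → input = -44.7 + 34.5 = -10.2 dB.

-10.2 dB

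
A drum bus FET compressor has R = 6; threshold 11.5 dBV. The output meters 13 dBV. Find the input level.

20.5 dBV

The compressed level sits 13 − 11.5 = 1.5 dB over threshold.
Undo the ratio: input overshoot = 1.5 × 6 = 9 dB, giving input = 20.5 dBV.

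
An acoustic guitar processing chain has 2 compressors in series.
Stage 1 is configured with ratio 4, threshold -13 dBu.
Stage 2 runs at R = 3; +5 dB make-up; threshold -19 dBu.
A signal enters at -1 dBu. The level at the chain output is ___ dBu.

-11 dBu

Stage 1: -1 dBu is 12 dB over -13 dBu; at 4:1 that becomes 3 dB over, giving -10 dBu.
Stage 2: -10 dBu is 9 dB over -19 dBu; at 3:1 that becomes 3 dB over, giving -16 dBu; +5 dB make-up → -11 dBu.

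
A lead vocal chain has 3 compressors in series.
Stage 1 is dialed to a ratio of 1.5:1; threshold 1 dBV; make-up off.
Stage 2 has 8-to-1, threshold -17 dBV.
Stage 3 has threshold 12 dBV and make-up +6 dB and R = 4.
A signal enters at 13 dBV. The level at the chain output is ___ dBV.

Stage 1: 12 dB above 1 dBV, reduced 1.5:1 to 8 dB above → 9 dBV.
Stage 2: 9 dBV is 26 dB over -17 dBV; at 8:1 that becomes 3.25 dB over, giving -13.75 dBV.
Stage 3: -13.75 dBV is at or below the 12 dBV threshold — no compression; make-up brings it to -7.75 dBV.

-7.75 dBV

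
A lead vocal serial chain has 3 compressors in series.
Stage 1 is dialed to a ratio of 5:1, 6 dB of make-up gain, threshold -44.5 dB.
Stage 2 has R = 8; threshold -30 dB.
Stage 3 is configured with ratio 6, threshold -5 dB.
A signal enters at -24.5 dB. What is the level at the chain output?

-34.5 dB

Stage 1: overshoot 20 dB → 20/5 = 4 dB → -40.5 dB; +6 dB make-up → -34.5 dB.
Stage 2: -34.5 dB is at or below the -30 dB threshold — no compression; output -34.5 dB.
Stage 3: -34.5 dB is at or below the -5 dB threshold — no compression; output -34.5 dB.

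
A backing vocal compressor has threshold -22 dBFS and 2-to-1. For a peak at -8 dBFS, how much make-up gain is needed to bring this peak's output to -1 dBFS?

Without make-up, output = threshold + overshoot/2 = -22 + 7 = -15 dBFS.
Gap to target: 14 dB.

14 dB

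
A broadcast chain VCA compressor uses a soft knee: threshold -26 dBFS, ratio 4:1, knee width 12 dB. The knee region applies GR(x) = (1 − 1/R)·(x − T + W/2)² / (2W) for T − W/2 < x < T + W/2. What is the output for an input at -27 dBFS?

x − T + W/2 = -27 − (-26) + 6 = 5.
GR = (1 − 1/4) × 5² / 24 = 0.75 × 25 / 24 = 0.78125 dB.
Output = -27 − 0.78125 = -27.78125 dBFS.

-27.78125 dBFS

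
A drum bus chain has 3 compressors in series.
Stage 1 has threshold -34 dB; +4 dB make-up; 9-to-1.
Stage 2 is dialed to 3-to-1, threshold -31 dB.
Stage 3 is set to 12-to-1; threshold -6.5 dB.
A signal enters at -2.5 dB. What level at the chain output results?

Stage 1: 31.5 dB above -34 dB, reduced 9:1 to 3.5 dB above → -30.5 dB; +4 dB make-up → -26.5 dB.
Stage 2: 4.5 dB above -31 dB, reduced 3:1 to 1.5 dB above → -29.5 dB.
Stage 3: -29.5 dB ≤ -6.5 dB, so stage 3 doesn't engage; output -29.5 dB.

-29.5 dB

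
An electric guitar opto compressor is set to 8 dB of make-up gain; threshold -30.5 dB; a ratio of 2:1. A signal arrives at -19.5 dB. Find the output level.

-17 dB

The input is 11 dB above the -30.5 dB threshold.
At 2:1 the overshoot is divided by 2, leaving 5.5 dB above threshold.
That puts the output at -25 dB; make-up adds 8 dB, giving -17 dB.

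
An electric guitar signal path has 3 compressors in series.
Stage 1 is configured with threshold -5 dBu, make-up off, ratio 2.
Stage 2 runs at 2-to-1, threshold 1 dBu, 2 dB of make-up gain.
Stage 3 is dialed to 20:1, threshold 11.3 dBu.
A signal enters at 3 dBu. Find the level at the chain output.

Stage 1: 8 dB above -5 dBu, reduced 2:1 to 4 dB above → -1 dBu.
Stage 2: -1 dBu is at or below the 1 dBu threshold — no compression; make-up brings it to 1 dBu.
Stage 3: 1 dBu is at or below the 11.3 dBu threshold — no compression; output 1 dBu.

1 dBu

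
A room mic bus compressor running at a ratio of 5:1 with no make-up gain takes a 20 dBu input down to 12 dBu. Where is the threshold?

Let T be the threshold. Output overshoot = (input overshoot)/R, so 12 − T = (20 − T)/5.
5·(12 − T) = 20 − T → 4·T = 60 − 20 = 40.
T = 40/4 = 10 dBu.

10 dBu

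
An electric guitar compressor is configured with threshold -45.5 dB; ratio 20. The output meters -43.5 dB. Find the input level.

-5.5 dB

That's 2 dB above the -45.5 dB threshold.
Before 20:1 compression the overshoot was 2 × 20 = 40 dB, so input = -45.5 + 40 = -5.5 dB.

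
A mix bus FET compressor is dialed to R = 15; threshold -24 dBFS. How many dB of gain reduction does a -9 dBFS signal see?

14 dB

-9 dBFS exceeds the threshold by 15 dB.
At 15:1, output sits 15/15 = 1 dB above threshold.
GR = overshoot in − overshoot out = 15 − 1 = 14 dB.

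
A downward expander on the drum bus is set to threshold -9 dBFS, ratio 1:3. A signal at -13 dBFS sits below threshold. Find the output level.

The input is 4 dB below the -9 dBFS threshold.
A 1:3 expander multiplies undershoot by 3: 4 × 3 = 12 dB below threshold.
Output = -9 − 12 = -21 dBFS.

-21 dBFS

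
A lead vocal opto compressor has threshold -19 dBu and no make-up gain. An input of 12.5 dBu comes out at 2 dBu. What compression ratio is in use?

1.5:1

Input overshoot = 12.5 − (-19) = 31.5 dB; output overshoot = 2 − (-19) = 21 dB.
Ratio = 31.5 / 21 = 1.5.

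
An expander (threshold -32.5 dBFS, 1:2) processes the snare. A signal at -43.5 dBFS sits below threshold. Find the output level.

Below threshold, a 1:2 expander applies gain = (2−1)×(T − x) of attenuation.
(2−1) × 11 = 11 dB, so output = -43.5 − 11 = -54.5 dBFS.

-54.5 dBFS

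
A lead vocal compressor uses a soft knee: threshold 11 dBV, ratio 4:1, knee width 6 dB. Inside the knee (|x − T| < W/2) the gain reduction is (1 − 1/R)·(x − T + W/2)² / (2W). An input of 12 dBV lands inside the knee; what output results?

x − T + W/2 = 12 − 11 + 3 = 4.
GR = (1 − 1/4) × 4² / 12 = 0.75 × 16 / 12 = 1 dB.
Output = 12 − 1 = 11 dBV.

11 dBV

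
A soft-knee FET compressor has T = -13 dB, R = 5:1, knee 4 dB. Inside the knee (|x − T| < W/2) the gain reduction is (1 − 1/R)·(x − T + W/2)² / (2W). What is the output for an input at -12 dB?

-12.9 dB

x − T + W/2 = -12 − (-13) + 2 = 3.
GR = (1 − 1/5) × 3² / 8 = 0.8 × 9 / 8 = 0.9 dB.
Output = -12 − 0.9 = -12.9 dB.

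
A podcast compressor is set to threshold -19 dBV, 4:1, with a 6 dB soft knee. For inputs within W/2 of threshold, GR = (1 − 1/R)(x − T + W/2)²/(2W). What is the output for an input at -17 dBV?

-18.5625 dBV

x − T + W/2 = -17 − (-19) + 3 = 5.
GR = (1 − 1/4) × 5² / 12 = 0.75 × 25 / 12 = 1.5625 dB.
Output = -17 − 1.5625 = -18.5625 dBV.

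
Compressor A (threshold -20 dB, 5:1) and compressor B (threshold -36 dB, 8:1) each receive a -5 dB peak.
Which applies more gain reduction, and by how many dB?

B, by 15.125 dB

A: 15 dB over, compressed to 3 dB over, so 12 dB of GR.
B: 31 dB over, compressed to 3.875 dB over, so 27.125 dB of GR.
B applies 15.125 dB more gain reduction.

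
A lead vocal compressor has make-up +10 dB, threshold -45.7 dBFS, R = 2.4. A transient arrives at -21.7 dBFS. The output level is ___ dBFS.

-21.7 dBFS sits 24 dB over threshold.
2.4:1 compression reduces that to 24/2.4 = 10 dB over.
So the level is -45.7 + 10 = -35.7 dBFS; make-up adds 10 dB, giving -25.7 dBFS.

-25.7 dBFS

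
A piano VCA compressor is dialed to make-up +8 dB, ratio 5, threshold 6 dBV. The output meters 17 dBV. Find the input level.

Remove make-up: 17 − 8 = 9 dBV.
Post-compression overshoot = 9 − 6 = 3 dB.
Undo the ratio: input overshoot = 3 × 5 = 15 dB, giving input = 21 dBV.

21 dBV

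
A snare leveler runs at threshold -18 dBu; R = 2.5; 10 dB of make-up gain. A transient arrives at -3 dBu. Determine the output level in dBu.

-3 dBu sits 15 dB over threshold.
At 2.5:1 the overshoot is divided by 2.5, leaving 6 dB above threshold.
That puts the output at -12 dBu; make-up adds 10 dB, giving -2 dBu.

-2 dBu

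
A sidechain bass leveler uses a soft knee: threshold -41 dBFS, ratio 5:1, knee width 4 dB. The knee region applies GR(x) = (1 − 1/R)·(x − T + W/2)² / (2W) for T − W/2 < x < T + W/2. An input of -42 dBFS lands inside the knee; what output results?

x − T + W/2 = -42 − (-41) + 2 = 1.
GR = (1 − 1/5) × 1² / 8 = 0.8 × 1 / 8 = 0.1 dB.
Output = -42 − 0.1 = -42.1 dBFS.

-42.1 dBFS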